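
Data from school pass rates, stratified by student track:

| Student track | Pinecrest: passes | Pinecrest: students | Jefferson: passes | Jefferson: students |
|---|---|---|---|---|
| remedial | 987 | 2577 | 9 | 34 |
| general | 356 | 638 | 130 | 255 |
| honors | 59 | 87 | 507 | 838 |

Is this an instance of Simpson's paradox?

Remedial: Pinecrest 987/2577 = 38.3%, Jefferson 9/34 = 26.5% → Pinecrest
General: Pinecrest 356/638 = 55.8%, Jefferson 130/255 = 51.0% → Pinecrest
Honors: Pinecrest 59/87 = 67.8%, Jefferson 507/838 = 60.5% → Pinecrest
Overall: Pinecrest 1402/3302 = 42.5%, Jefferson 646/1127 = 57.3% → Jefferson
Pinecrest wins each student group but Jefferson wins overall — the comparison reverses. Pinecrest's students skew toward remedial, which has a lower base rate.

Yes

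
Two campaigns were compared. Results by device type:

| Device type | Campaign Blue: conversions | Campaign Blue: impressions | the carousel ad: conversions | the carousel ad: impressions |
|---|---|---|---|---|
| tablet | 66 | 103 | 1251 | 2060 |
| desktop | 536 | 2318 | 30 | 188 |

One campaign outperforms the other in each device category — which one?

Campaign Blue

Tablet: Campaign Blue 66/103 = 64.1%, the carousel ad 1251/2060 = 60.7% → Campaign Blue
Desktop: Campaign Blue 536/2318 = 23.1%, the carousel ad 30/188 = 16.0% → Campaign Blue
Campaign Blue has the higher rate in both groups.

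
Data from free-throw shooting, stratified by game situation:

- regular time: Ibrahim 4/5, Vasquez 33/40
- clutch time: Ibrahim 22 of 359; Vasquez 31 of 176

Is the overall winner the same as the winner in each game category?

Regular time: Ibrahim 4/5 = 80.0%, Vasquez 33/40 = 82.5% → Vasquez
Clutch time: Ibrahim 22/359 = 6.1%, Vasquez 31/176 = 17.6% → Vasquez
Overall: Ibrahim 26/364 = 7.1%, Vasquez 64/216 = 29.6% → Vasquez
Vasquez wins overall and in every game group — no reversal.

Yes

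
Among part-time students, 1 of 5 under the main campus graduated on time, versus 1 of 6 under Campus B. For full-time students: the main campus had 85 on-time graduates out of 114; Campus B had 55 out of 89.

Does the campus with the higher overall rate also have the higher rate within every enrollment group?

Yes

Part-time: the main campus 1/5 = 20.0%, Campus B 1/6 = 16.7% → the main campus
Full-time: the main campus 85/114 = 74.6%, Campus B 55/89 = 61.8% → the main campus
Overall: the main campus 86/119 = 72.3%, Campus B 56/95 = 58.9% → the main campus
The main campus wins overall and in every enrollment group — no reversal.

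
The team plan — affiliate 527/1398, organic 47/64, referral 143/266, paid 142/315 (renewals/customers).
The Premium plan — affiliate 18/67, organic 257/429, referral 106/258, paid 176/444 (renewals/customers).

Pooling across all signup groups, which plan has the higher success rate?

the Premium plan

Affiliate: the team plan 527/1398 = 37.7%, the Premium plan 18/67 = 26.9% → the team plan
Organic: the team plan 47/64 = 73.4%, the Premium plan 257/429 = 59.9% → the team plan
Referral: the team plan 143/266 = 53.8%, the Premium plan 106/258 = 41.1% → the team plan
Paid: the team plan 142/315 = 45.1%, the Premium plan 176/444 = 39.6% → the team plan
Overall: the team plan 859/2043 = 42.0%, the Premium plan 557/1198 = 46.5% → the Premium plan
(The team plan wins every signup group but the Premium plan wins overall — the team plan's customers skew toward the low-rate affiliate group.)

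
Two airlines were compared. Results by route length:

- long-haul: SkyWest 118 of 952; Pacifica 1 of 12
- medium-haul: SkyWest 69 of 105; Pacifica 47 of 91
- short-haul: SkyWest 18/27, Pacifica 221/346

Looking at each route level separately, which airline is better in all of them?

Long-haul: SkyWest 118/952 = 12.4%, Pacifica 1/12 = 8.3% → SkyWest
Medium-haul: SkyWest 69/105 = 65.7%, Pacifica 47/91 = 51.6% → SkyWest
Short-haul: SkyWest 18/27 = 66.7%, Pacifica 221/346 = 63.9% → SkyWest
SkyWest has the higher rate in all 3 groups.

SkyWest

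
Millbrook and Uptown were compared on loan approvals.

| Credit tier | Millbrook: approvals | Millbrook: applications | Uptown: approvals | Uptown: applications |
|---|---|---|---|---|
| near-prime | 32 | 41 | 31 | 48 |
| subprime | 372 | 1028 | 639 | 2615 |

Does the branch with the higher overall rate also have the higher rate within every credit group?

Yes

Near-prime: Millbrook 32/41 = 78.0%, Uptown 31/48 = 64.6% → Millbrook
Subprime: Millbrook 372/1028 = 36.2%, Uptown 639/2615 = 24.4% → Millbrook
Overall: Millbrook 404/1069 = 37.8%, Uptown 670/2663 = 25.2% → Millbrook
Millbrook wins overall and in every credit group — no reversal.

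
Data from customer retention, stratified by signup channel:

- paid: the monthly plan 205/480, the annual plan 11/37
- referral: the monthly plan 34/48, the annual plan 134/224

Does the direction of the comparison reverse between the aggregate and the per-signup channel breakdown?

Paid: the monthly plan 205/480 = 42.7%, the annual plan 11/37 = 29.7% → the monthly plan
Referral: the monthly plan 34/48 = 70.8%, the annual plan 134/224 = 59.8% → the monthly plan
Overall: the monthly plan 239/528 = 45.3%, the annual plan 145/261 = 55.6% → the annual plan
The monthly plan wins each signup group but the annual plan wins overall — the comparison reverses. The monthly plan's customers skew toward paid, which has a lower base rate.

Yes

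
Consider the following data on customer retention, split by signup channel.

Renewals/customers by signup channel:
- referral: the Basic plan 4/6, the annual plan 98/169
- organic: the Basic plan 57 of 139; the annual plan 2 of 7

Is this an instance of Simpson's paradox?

Referral: the Basic plan 4/6 = 66.7%, the annual plan 98/169 = 58.0% → the Basic plan
Organic: the Basic plan 57/139 = 41.0%, the annual plan 2/7 = 28.6% → the Basic plan
Overall: the Basic plan 61/145 = 42.1%, the annual plan 100/176 = 56.8% → the annual plan
The Basic plan wins each signup group but the annual plan wins overall — the comparison reverses. The Basic plan's customers skew toward organic, which has a lower base rate.

Yes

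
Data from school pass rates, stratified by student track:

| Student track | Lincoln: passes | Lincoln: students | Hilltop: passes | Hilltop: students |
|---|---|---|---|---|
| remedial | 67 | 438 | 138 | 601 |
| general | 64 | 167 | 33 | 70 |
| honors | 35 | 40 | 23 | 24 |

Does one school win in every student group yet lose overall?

Remedial: Lincoln 67/438 = 15.3%, Hilltop 138/601 = 23.0% → Hilltop
General: Lincoln 64/167 = 38.3%, Hilltop 33/70 = 47.1% → Hilltop
Honors: Lincoln 35/40 = 87.5%, Hilltop 23/24 = 95.8% → Hilltop
Overall: Lincoln 166/645 = 25.7%, Hilltop 194/695 = 27.9% → Hilltop
Hilltop wins overall and in every student group — no reversal.

No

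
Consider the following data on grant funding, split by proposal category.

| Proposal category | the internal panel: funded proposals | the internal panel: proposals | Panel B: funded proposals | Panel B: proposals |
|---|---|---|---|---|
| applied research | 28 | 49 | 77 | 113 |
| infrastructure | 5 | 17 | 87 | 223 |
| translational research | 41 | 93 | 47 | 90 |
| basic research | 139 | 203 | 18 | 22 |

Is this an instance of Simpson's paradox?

Applied research: the internal panel 28/49 = 57.1%, Panel B 77/113 = 68.1% → Panel B
Infrastructure: the internal panel 5/17 = 29.4%, Panel B 87/223 = 39.0% → Panel B
Translational research: the internal panel 41/93 = 44.1%, Panel B 47/90 = 52.2% → Panel B
Basic research: the internal panel 139/203 = 68.5%, Panel B 18/22 = 81.8% → Panel B
Overall: the internal panel 213/362 = 58.8%, Panel B 229/448 = 51.1% → the internal panel
Panel B wins each proposal group but the internal panel wins overall — the comparison reverses. Panel B's proposals skew toward infrastructure, which has a lower base rate.

Yes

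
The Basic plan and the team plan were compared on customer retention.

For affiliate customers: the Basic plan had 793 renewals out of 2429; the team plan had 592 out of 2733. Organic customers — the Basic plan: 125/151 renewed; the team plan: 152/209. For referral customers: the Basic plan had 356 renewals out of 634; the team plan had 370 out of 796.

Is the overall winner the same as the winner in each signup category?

Affiliate: the Basic plan 793/2429 = 32.6%, the team plan 592/2733 = 21.7% → the Basic plan
Organic: the Basic plan 125/151 = 82.8%, the team plan 152/209 = 72.7% → the Basic plan
Referral: the Basic plan 356/634 = 56.2%, the team plan 370/796 = 46.5% → the Basic plan
Overall: the Basic plan 1274/3214 = 39.6%, the team plan 1114/3738 = 29.8% → the Basic plan
The Basic plan wins overall and in every signup group — no reversal.

Yes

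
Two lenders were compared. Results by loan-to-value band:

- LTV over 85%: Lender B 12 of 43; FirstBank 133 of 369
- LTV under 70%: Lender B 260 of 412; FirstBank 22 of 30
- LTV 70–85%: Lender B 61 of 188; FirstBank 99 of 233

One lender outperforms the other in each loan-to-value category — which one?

LTV over 85%: Lender B 12/43 = 27.9%, FirstBank 133/369 = 36.0% → FirstBank
LTV under 70%: Lender B 260/412 = 63.1%, FirstBank 22/30 = 73.3% → FirstBank
LTV 70–85%: Lender B 61/188 = 32.4%, FirstBank 99/233 = 42.5% → FirstBank
FirstBank has the higher rate in all 3 groups.

FirstBank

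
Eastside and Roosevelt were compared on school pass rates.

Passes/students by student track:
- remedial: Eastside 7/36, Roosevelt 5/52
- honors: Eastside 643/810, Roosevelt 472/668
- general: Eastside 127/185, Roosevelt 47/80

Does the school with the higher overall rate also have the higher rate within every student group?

Yes

Remedial: Eastside 7/36 = 19.4%, Roosevelt 5/52 = 9.6% → Eastside
Honors: Eastside 643/810 = 79.4%, Roosevelt 472/668 = 70.7% → Eastside
General: Eastside 127/185 = 68.6%, Roosevelt 47/80 = 58.8% → Eastside
Overall: Eastside 777/1031 = 75.4%, Roosevelt 524/800 = 65.5% → Eastside
Eastside wins overall and in every student group — no reversal.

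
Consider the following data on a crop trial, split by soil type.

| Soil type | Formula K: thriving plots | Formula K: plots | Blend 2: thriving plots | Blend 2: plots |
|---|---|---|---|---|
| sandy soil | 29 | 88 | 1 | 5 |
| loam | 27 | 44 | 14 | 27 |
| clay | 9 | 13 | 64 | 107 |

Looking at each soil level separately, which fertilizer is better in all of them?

Formula K

Sandy soil: Formula K 29/88 = 33.0%, Blend 2 1/5 = 20.0% → Formula K
Loam: Formula K 27/44 = 61.4%, Blend 2 14/27 = 51.9% → Formula K
Clay: Formula K 9/13 = 69.2%, Blend 2 64/107 = 59.8% → Formula K
Formula K has the higher rate in all 3 groups.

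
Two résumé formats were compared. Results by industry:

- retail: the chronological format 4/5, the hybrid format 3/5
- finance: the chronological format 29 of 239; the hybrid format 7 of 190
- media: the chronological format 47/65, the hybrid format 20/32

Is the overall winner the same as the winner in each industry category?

Retail: the chronological format 4/5 = 80.0%, the hybrid format 3/5 = 60.0% → the chronological format
Finance: the chronological format 29/239 = 12.1%, the hybrid format 7/190 = 3.7% → the chronological format
Media: the chronological format 47/65 = 72.3%, the hybrid format 20/32 = 62.5% → the chronological format
Overall: the chronological format 80/309 = 25.9%, the hybrid format 30/227 = 13.2% → the chronological format
The chronological format wins overall and in every industry group — no reversal.

Yes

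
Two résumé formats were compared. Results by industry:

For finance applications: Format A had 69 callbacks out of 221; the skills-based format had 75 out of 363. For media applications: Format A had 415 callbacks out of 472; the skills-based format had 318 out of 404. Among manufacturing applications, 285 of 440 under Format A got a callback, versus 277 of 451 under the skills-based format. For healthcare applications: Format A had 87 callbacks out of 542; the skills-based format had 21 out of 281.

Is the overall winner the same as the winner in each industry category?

Yes

Finance: Format A 69/221 = 31.2%, the skills-based format 75/363 = 20.7% → Format A
Media: Format A 415/472 = 87.9%, the skills-based format 318/404 = 78.7% → Format A
Manufacturing: Format A 285/440 = 64.8%, the skills-based format 277/451 = 61.4% → Format A
Healthcare: Format A 87/542 = 16.1%, the skills-based format 21/281 = 7.5% → Format A
Overall: Format A 856/1675 = 51.1%, the skills-based format 691/1499 = 46.1% → Format A
Format A wins overall and in every industry group — no reversal.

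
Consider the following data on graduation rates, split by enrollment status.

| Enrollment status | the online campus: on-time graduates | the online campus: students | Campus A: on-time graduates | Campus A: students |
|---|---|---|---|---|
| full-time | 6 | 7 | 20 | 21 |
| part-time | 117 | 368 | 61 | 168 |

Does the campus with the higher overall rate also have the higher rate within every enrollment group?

Yes

Full-time: the online campus 6/7 = 85.7%, Campus A 20/21 = 95.2% → Campus A
Part-time: the online campus 117/368 = 31.8%, Campus A 61/168 = 36.3% → Campus A
Overall: the online campus 123/375 = 32.8%, Campus A 81/189 = 42.9% → Campus A
Campus A wins overall and in every enrollment group — no reversal.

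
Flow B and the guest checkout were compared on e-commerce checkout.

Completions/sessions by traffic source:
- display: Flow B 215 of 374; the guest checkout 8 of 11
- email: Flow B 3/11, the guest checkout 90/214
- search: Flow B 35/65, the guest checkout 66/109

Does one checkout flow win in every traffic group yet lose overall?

Display: Flow B 215/374 = 57.5%, the guest checkout 8/11 = 72.7% → the guest checkout
Email: Flow B 3/11 = 27.3%, the guest checkout 90/214 = 42.1% → the guest checkout
Search: Flow B 35/65 = 53.8%, the guest checkout 66/109 = 60.6% → the guest checkout
Overall: Flow B 253/450 = 56.2%, the guest checkout 164/334 = 49.1% → Flow B
The guest checkout wins each traffic group but Flow B wins overall — the comparison reverses. The guest checkout's sessions skew toward email, which has a lower base rate.

Yes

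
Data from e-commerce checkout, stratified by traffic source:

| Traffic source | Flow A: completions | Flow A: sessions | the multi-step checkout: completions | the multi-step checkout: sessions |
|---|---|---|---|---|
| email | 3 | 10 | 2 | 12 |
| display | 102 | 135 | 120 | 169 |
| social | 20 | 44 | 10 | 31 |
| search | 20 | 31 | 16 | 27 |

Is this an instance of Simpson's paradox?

No

Email: Flow A 3/10 = 30.0%, the multi-step checkout 2/12 = 16.7% → Flow A
Display: Flow A 102/135 = 75.6%, the multi-step checkout 120/169 = 71.0% → Flow A
Social: Flow A 20/44 = 45.5%, the multi-step checkout 10/31 = 32.3% → Flow A
Search: Flow A 20/31 = 64.5%, the multi-step checkout 16/27 = 59.3% → Flow A
Overall: Flow A 145/220 = 65.9%, the multi-step checkout 148/239 = 61.9% → Flow A
Flow A wins overall and in every traffic group — no reversal.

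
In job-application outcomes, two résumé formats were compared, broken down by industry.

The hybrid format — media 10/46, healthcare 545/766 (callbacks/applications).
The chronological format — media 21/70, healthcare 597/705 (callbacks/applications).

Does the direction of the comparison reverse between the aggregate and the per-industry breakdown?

No

Media: the hybrid format 10/46 = 21.7%, the chronological format 21/70 = 30.0% → the chronological format
Healthcare: the hybrid format 545/766 = 71.1%, the chronological format 597/705 = 84.7% → the chronological format
Overall: the hybrid format 555/812 = 68.3%, the chronological format 618/775 = 79.7% → the chronological format
The chronological format wins overall and in every industry group — no reversal.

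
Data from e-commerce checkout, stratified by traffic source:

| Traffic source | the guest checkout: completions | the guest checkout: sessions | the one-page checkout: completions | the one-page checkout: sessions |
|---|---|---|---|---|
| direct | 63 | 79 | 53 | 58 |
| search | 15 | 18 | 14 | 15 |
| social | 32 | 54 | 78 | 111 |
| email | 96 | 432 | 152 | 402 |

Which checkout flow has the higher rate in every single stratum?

Direct: the guest checkout 63/79 = 79.7%, the one-page checkout 53/58 = 91.4% → the one-page checkout
Search: the guest checkout 15/18 = 83.3%, the one-page checkout 14/15 = 93.3% → the one-page checkout
Social: the guest checkout 32/54 = 59.3%, the one-page checkout 78/111 = 70.3% → the one-page checkout
Email: the guest checkout 96/432 = 22.2%, the one-page checkout 152/402 = 37.8% → the one-page checkout
The one-page checkout has the higher rate in all 4 groups.

the one-page checkout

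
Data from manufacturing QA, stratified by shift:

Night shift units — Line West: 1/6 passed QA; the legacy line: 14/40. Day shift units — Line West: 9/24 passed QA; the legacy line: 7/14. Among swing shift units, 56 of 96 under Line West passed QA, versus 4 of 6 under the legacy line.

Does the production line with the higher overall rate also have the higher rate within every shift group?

No

Night shift: Line West 1/6 = 16.7%, the legacy line 14/40 = 35.0% → the legacy line
Day shift: Line West 9/24 = 37.5%, the legacy line 7/14 = 50.0% → the legacy line
Swing shift: Line West 56/96 = 58.3%, the legacy line 4/6 = 66.7% → the legacy line
Overall: Line West 66/126 = 52.4%, the legacy line 25/60 = 41.7% → Line West
The legacy line wins each shift group but Line West wins overall — the comparison reverses. The legacy line's units skew toward night shift, which has a lower base rate.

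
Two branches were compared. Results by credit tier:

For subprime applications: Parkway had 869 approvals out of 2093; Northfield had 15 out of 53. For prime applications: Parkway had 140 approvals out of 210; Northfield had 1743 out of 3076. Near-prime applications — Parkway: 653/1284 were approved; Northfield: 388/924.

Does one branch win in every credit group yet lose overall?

Subprime: Parkway 869/2093 = 41.5%, Northfield 15/53 = 28.3% → Parkway
Prime: Parkway 140/210 = 66.7%, Northfield 1743/3076 = 56.7% → Parkway
Near-prime: Parkway 653/1284 = 50.9%, Northfield 388/924 = 42.0% → Parkway
Overall: Parkway 1662/3587 = 46.3%, Northfield 2146/4053 = 52.9% → Northfield
Parkway wins each credit group but Northfield wins overall — the comparison reverses. Parkway's applications skew toward subprime, which has a lower base rate.

Yes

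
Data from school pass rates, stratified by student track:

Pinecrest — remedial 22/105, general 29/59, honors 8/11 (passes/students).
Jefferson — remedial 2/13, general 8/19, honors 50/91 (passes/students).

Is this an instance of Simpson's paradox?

Yes

Remedial: Pinecrest 22/105 = 21.0%, Jefferson 2/13 = 15.4% → Pinecrest
General: Pinecrest 29/59 = 49.2%, Jefferson 8/19 = 42.1% → Pinecrest
Honors: Pinecrest 8/11 = 72.7%, Jefferson 50/91 = 54.9% → Pinecrest
Overall: Pinecrest 59/175 = 33.7%, Jefferson 60/123 = 48.8% → Jefferson
Pinecrest wins each student group but Jefferson wins overall — the comparison reverses. Pinecrest's students skew toward remedial, which has a lower base rate.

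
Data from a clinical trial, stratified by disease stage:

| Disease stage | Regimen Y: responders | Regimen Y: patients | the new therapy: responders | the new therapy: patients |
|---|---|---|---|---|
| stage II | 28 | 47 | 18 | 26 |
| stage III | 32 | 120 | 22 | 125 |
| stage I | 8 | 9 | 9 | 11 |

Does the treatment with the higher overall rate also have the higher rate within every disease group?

No

Stage II: Regimen Y 28/47 = 59.6%, the new therapy 18/26 = 69.2% → the new therapy
Stage III: Regimen Y 32/120 = 26.7%, the new therapy 22/125 = 17.6% → Regimen Y
Stage I: Regimen Y 8/9 = 88.9%, the new therapy 9/11 = 81.8% → Regimen Y
Overall: Regimen Y 68/176 = 38.6%, the new therapy 49/162 = 30.2% → Regimen Y
Neither sweeps: Regimen Y wins 2 of 3 groups, the new therapy wins 1. Regimen Y wins overall but not every group — no Simpson reversal.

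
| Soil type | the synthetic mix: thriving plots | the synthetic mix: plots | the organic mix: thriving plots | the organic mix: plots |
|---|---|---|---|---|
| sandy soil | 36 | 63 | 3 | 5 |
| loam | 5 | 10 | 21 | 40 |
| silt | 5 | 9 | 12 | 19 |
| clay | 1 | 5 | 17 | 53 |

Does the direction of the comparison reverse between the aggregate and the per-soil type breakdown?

Sandy soil: the synthetic mix 36/63 = 57.1%, the organic mix 3/5 = 60.0% → the organic mix
Loam: the synthetic mix 5/10 = 50.0%, the organic mix 21/40 = 52.5% → the organic mix
Silt: the synthetic mix 5/9 = 55.6%, the organic mix 12/19 = 63.2% → the organic mix
Clay: the synthetic mix 1/5 = 20.0%, the organic mix 17/53 = 32.1% → the organic mix
Overall: the synthetic mix 47/87 = 54.0%, the organic mix 53/117 = 45.3% → the synthetic mix
The organic mix wins each soil group but the synthetic mix wins overall — the comparison reverses. The organic mix's plots skew toward clay, which has a lower base rate.

Yes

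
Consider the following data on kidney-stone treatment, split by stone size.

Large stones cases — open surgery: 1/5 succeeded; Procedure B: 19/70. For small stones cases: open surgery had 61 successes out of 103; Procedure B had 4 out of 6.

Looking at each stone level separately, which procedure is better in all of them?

Procedure B

Large stones: open surgery 1/5 = 20.0%, Procedure B 19/70 = 27.1% → Procedure B
Small stones: open surgery 61/103 = 59.2%, Procedure B 4/6 = 66.7% → Procedure B
Procedure B has the higher rate in both groups.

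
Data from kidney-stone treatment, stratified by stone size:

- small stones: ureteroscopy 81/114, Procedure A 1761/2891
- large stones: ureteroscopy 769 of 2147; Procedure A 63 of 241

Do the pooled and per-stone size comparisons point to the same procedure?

Small stones: ureteroscopy 81/114 = 71.1%, Procedure A 1761/2891 = 60.9% → ureteroscopy
Large stones: ureteroscopy 769/2147 = 35.8%, Procedure A 63/241 = 26.1% → ureteroscopy
Overall: ureteroscopy 850/2261 = 37.6%, Procedure A 1824/3132 = 58.2% → Procedure A
Ureteroscopy wins each stone group but Procedure A wins overall — the comparison reverses. Ureteroscopy's cases skew toward large stones, which has a lower base rate.

No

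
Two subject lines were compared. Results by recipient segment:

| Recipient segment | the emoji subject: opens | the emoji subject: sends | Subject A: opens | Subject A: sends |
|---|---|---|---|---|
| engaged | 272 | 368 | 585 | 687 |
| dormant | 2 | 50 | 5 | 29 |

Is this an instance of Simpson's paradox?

No

Engaged: the emoji subject 272/368 = 73.9%, Subject A 585/687 = 85.2% → Subject A
Dormant: the emoji subject 2/50 = 4.0%, Subject A 5/29 = 17.2% → Subject A
Overall: the emoji subject 274/418 = 65.6%, Subject A 590/716 = 82.4% → Subject A
Subject A wins overall and in every recipient group — no reversal.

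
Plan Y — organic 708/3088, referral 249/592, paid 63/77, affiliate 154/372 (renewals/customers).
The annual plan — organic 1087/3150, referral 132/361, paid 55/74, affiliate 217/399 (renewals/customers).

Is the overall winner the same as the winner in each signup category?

No

Organic: Plan Y 708/3088 = 22.9%, the annual plan 1087/3150 = 34.5% → the annual plan
Referral: Plan Y 249/592 = 42.1%, the annual plan 132/361 = 36.6% → Plan Y
Paid: Plan Y 63/77 = 81.8%, the annual plan 55/74 = 74.3% → Plan Y
Affiliate: Plan Y 154/372 = 41.4%, the annual plan 217/399 = 54.4% → the annual plan
Overall: Plan Y 1174/4129 = 28.4%, the annual plan 1491/3984 = 37.4% → the annual plan
Neither sweeps: Plan Y wins 2 of 4 groups, the annual plan wins 2. The annual plan wins overall but not every group — no Simpson reversal.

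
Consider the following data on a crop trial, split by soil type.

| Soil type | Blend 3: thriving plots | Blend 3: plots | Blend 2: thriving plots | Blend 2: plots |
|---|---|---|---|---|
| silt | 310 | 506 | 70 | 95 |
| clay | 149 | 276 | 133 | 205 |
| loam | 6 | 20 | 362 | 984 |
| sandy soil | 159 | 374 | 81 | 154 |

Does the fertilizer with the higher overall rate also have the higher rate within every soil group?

No

Silt: Blend 3 310/506 = 61.3%, Blend 2 70/95 = 73.7% → Blend 2
Clay: Blend 3 149/276 = 54.0%, Blend 2 133/205 = 64.9% → Blend 2
Loam: Blend 3 6/20 = 30.0%, Blend 2 362/984 = 36.8% → Blend 2
Sandy soil: Blend 3 159/374 = 42.5%, Blend 2 81/154 = 52.6% → Blend 2
Overall: Blend 3 624/1176 = 53.1%, Blend 2 646/1438 = 44.9% → Blend 3
Blend 2 wins each soil group but Blend 3 wins overall — the comparison reverses. Blend 2's plots skew toward loam, which has a lower base rate.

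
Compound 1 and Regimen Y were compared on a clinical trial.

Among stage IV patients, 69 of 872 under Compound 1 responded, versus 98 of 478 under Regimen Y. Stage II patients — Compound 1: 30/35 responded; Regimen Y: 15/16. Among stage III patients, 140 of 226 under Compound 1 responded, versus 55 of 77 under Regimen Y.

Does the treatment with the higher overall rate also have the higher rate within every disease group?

Stage IV: Compound 1 69/872 = 7.9%, Regimen Y 98/478 = 20.5% → Regimen Y
Stage II: Compound 1 30/35 = 85.7%, Regimen Y 15/16 = 93.8% → Regimen Y
Stage III: Compound 1 140/226 = 61.9%, Regimen Y 55/77 = 71.4% → Regimen Y
Overall: Compound 1 239/1133 = 21.1%, Regimen Y 168/571 = 29.4% → Regimen Y
Regimen Y wins overall and in every disease group — no reversal.

Yes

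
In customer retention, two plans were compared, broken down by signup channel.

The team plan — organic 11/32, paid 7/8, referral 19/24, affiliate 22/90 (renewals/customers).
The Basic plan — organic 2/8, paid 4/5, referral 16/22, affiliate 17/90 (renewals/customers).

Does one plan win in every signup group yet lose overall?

No

Organic: the team plan 11/32 = 34.4%, the Basic plan 2/8 = 25.0% → the team plan
Paid: the team plan 7/8 = 87.5%, the Basic plan 4/5 = 80.0% → the team plan
Referral: the team plan 19/24 = 79.2%, the Basic plan 16/22 = 72.7% → the team plan
Affiliate: the team plan 22/90 = 24.4%, the Basic plan 17/90 = 18.9% → the team plan
Overall: the team plan 59/154 = 38.3%, the Basic plan 39/125 = 31.2% → the team plan
The team plan wins overall and in every signup group — no reversal.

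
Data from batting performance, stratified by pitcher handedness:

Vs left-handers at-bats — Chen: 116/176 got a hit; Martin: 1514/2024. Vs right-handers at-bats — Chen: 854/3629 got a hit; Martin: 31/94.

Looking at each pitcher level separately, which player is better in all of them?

Martin

Vs left-handers: Chen 116/176 = 65.9%, Martin 1514/2024 = 74.8% → Martin
Vs right-handers: Chen 854/3629 = 23.5%, Martin 31/94 = 33.0% → Martin
Martin has the higher rate in both groups.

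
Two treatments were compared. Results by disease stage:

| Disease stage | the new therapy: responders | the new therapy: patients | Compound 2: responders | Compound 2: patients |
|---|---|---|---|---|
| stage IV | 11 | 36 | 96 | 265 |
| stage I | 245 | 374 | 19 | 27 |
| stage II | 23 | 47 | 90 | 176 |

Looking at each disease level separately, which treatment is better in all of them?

Stage IV: the new therapy 11/36 = 30.6%, Compound 2 96/265 = 36.2% → Compound 2
Stage I: the new therapy 245/374 = 65.5%, Compound 2 19/27 = 70.4% → Compound 2
Stage II: the new therapy 23/47 = 48.9%, Compound 2 90/176 = 51.1% → Compound 2
Compound 2 has the higher rate in all 3 groups.

Compound 2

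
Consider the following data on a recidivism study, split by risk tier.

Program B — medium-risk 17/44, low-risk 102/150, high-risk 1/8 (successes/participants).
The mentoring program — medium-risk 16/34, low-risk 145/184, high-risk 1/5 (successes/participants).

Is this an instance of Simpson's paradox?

No

Medium-risk: Program B 17/44 = 38.6%, the mentoring program 16/34 = 47.1% → the mentoring program
Low-risk: Program B 102/150 = 68.0%, the mentoring program 145/184 = 78.8% → the mentoring program
High-risk: Program B 1/8 = 12.5%, the mentoring program 1/5 = 20.0% → the mentoring program
Overall: Program B 120/202 = 59.4%, the mentoring program 162/223 = 72.6% → the mentoring program
The mentoring program wins overall and in every risk group — no reversal.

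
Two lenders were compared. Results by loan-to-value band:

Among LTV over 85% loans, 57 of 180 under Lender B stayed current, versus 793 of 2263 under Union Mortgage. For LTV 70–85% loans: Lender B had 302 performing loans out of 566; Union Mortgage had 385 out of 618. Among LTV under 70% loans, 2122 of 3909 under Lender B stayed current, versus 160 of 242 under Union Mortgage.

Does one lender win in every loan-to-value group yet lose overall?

LTV over 85%: Lender B 57/180 = 31.7%, Union Mortgage 793/2263 = 35.0% → Union Mortgage
LTV 70–85%: Lender B 302/566 = 53.4%, Union Mortgage 385/618 = 62.3% → Union Mortgage
LTV under 70%: Lender B 2122/3909 = 54.3%, Union Mortgage 160/242 = 66.1% → Union Mortgage
Overall: Lender B 2481/4655 = 53.3%, Union Mortgage 1338/3123 = 42.8% → Lender B
Union Mortgage wins each loan-to-value group but Lender B wins overall — the comparison reverses. Union Mortgage's loans skew toward LTV over 85%, which has a lower base rate.

Yes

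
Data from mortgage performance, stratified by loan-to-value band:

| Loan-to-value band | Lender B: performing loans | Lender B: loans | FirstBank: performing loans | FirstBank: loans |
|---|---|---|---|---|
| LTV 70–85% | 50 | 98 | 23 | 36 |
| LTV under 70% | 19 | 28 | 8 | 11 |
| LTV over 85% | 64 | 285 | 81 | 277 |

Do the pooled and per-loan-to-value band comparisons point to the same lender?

LTV 70–85%: Lender B 50/98 = 51.0%, FirstBank 23/36 = 63.9% → FirstBank
LTV under 70%: Lender B 19/28 = 67.9%, FirstBank 8/11 = 72.7% → FirstBank
LTV over 85%: Lender B 64/285 = 22.5%, FirstBank 81/277 = 29.2% → FirstBank
Overall: Lender B 133/411 = 32.4%, FirstBank 112/324 = 34.6% → FirstBank
FirstBank wins overall and in every loan-to-value group — no reversal.

Yes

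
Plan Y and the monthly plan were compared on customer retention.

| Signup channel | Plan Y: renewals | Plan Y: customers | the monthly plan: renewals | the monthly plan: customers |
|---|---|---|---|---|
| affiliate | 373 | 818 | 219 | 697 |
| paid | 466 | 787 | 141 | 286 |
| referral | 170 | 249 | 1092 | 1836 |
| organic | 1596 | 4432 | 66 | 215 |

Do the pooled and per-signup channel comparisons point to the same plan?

No

Affiliate: Plan Y 373/818 = 45.6%, the monthly plan 219/697 = 31.4% → Plan Y
Paid: Plan Y 466/787 = 59.2%, the monthly plan 141/286 = 49.3% → Plan Y
Referral: Plan Y 170/249 = 68.3%, the monthly plan 1092/1836 = 59.5% → Plan Y
Organic: Plan Y 1596/4432 = 36.0%, the monthly plan 66/215 = 30.7% → Plan Y
Overall: Plan Y 2605/6286 = 41.4%, the monthly plan 1518/3034 = 50.0% → the monthly plan
Plan Y wins each signup group but the monthly plan wins overall — the comparison reverses. Plan Y's customers skew toward organic, which has a lower base rate.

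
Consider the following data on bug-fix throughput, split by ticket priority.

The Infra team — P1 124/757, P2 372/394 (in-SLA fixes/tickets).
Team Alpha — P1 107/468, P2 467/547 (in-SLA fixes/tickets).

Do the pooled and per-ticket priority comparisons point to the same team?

P1: the Infra team 124/757 = 16.4%, Team Alpha 107/468 = 22.9% → Team Alpha
P2: the Infra team 372/394 = 94.4%, Team Alpha 467/547 = 85.4% → the Infra team
Overall: the Infra team 496/1151 = 43.1%, Team Alpha 574/1015 = 56.6% → Team Alpha
Neither sweeps: the Infra team wins 1 of 2 groups, Team Alpha wins 1. Team Alpha wins overall but not every group — no Simpson reversal.

No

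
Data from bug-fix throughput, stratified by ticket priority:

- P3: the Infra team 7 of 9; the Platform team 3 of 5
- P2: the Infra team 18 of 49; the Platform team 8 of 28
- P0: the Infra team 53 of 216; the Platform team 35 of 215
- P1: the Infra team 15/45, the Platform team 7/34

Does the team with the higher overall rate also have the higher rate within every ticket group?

P3: the Infra team 7/9 = 77.8%, the Platform team 3/5 = 60.0% → the Infra team
P2: the Infra team 18/49 = 36.7%, the Platform team 8/28 = 28.6% → the Infra team
P0: the Infra team 53/216 = 24.5%, the Platform team 35/215 = 16.3% → the Infra team
P1: the Infra team 15/45 = 33.3%, the Platform team 7/34 = 20.6% → the Infra team
Overall: the Infra team 93/319 = 29.2%, the Platform team 53/282 = 18.8% → the Infra team
The Infra team wins overall and in every ticket group — no reversal.

Yes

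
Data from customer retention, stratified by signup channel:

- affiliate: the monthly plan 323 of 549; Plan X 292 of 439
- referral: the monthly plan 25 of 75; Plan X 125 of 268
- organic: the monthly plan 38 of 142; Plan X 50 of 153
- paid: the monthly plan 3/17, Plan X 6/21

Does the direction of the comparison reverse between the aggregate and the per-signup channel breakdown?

No

Affiliate: the monthly plan 323/549 = 58.8%, Plan X 292/439 = 66.5% → Plan X
Referral: the monthly plan 25/75 = 33.3%, Plan X 125/268 = 46.6% → Plan X
Organic: the monthly plan 38/142 = 26.8%, Plan X 50/153 = 32.7% → Plan X
Paid: the monthly plan 3/17 = 17.6%, Plan X 6/21 = 28.6% → Plan X
Overall: the monthly plan 389/783 = 49.7%, Plan X 473/881 = 53.7% → Plan X
Plan X wins overall and in every signup group — no reversal.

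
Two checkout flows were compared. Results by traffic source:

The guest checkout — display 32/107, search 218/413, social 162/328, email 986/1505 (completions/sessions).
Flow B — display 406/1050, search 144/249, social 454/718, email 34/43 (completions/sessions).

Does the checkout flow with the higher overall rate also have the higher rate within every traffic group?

Display: the guest checkout 32/107 = 29.9%, Flow B 406/1050 = 38.7% → Flow B
Search: the guest checkout 218/413 = 52.8%, Flow B 144/249 = 57.8% → Flow B
Social: the guest checkout 162/328 = 49.4%, Flow B 454/718 = 63.2% → Flow B
Email: the guest checkout 986/1505 = 65.5%, Flow B 34/43 = 79.1% → Flow B
Overall: the guest checkout 1398/2353 = 59.4%, Flow B 1038/2060 = 50.4% → the guest checkout
Flow B wins each traffic group but the guest checkout wins overall — the comparison reverses. Flow B's sessions skew toward display, which has a lower base rate.

No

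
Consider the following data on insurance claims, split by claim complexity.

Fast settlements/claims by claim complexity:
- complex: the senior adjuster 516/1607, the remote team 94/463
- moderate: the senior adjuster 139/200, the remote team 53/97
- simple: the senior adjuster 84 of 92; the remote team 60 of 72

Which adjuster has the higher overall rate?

the senior adjuster

Complex: the senior adjuster 516/1607 = 32.1%, the remote team 94/463 = 20.3% → the senior adjuster
Moderate: the senior adjuster 139/200 = 69.5%, the remote team 53/97 = 54.6% → the senior adjuster
Simple: the senior adjuster 84/92 = 91.3%, the remote team 60/72 = 83.3% → the senior adjuster
Overall: the senior adjuster 739/1899 = 38.9%, the remote team 207/632 = 32.8% → the senior adjuster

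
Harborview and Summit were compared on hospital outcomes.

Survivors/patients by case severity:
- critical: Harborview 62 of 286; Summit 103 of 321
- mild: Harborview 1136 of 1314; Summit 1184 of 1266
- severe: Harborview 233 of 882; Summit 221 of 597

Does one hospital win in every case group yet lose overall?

No

Critical: Harborview 62/286 = 21.7%, Summit 103/321 = 32.1% → Summit
Mild: Harborview 1136/1314 = 86.5%, Summit 1184/1266 = 93.5% → Summit
Severe: Harborview 233/882 = 26.4%, Summit 221/597 = 37.0% → Summit
Overall: Harborview 1431/2482 = 57.7%, Summit 1508/2184 = 69.0% → Summit
Summit wins overall and in every case group — no reversal.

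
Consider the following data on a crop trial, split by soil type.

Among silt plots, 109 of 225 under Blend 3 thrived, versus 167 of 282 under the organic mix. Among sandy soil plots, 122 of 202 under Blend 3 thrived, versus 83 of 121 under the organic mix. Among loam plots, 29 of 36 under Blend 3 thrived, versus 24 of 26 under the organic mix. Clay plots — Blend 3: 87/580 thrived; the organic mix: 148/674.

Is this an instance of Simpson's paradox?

No

Silt: Blend 3 109/225 = 48.4%, the organic mix 167/282 = 59.2% → the organic mix
Sandy soil: Blend 3 122/202 = 60.4%, the organic mix 83/121 = 68.6% → the organic mix
Loam: Blend 3 29/36 = 80.6%, the organic mix 24/26 = 92.3% → the organic mix
Clay: Blend 3 87/580 = 15.0%, the organic mix 148/674 = 22.0% → the organic mix
Overall: Blend 3 347/1043 = 33.3%, the organic mix 422/1103 = 38.3% → the organic mix
The organic mix wins overall and in every soil group — no reversal.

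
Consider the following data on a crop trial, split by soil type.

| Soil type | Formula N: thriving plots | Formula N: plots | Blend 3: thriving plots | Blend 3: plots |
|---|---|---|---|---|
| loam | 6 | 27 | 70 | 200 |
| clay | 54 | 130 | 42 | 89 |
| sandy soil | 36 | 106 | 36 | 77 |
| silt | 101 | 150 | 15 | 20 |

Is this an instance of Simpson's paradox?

Loam: Formula N 6/27 = 22.2%, Blend 3 70/200 = 35.0% → Blend 3
Clay: Formula N 54/130 = 41.5%, Blend 3 42/89 = 47.2% → Blend 3
Sandy soil: Formula N 36/106 = 34.0%, Blend 3 36/77 = 46.8% → Blend 3
Silt: Formula N 101/150 = 67.3%, Blend 3 15/20 = 75.0% → Blend 3
Overall: Formula N 197/413 = 47.7%, Blend 3 163/386 = 42.2% → Formula N
Blend 3 wins each soil group but Formula N wins overall — the comparison reverses. Blend 3's plots skew toward loam, which has a lower base rate.

Yes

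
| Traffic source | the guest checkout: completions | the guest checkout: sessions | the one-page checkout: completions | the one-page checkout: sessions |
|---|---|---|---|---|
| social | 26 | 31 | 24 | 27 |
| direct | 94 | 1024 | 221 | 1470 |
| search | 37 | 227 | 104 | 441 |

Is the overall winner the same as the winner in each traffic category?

Yes

Social: the guest checkout 26/31 = 83.9%, the one-page checkout 24/27 = 88.9% → the one-page checkout
Direct: the guest checkout 94/1024 = 9.2%, the one-page checkout 221/1470 = 15.0% → the one-page checkout
Search: the guest checkout 37/227 = 16.3%, the one-page checkout 104/441 = 23.6% → the one-page checkout
Overall: the guest checkout 157/1282 = 12.2%, the one-page checkout 349/1938 = 18.0% → the one-page checkout
The one-page checkout wins overall and in every traffic group — no reversal.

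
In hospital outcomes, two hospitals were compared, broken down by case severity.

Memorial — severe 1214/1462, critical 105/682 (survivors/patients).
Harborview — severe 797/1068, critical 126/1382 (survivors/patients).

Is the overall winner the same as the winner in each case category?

Yes

Severe: Memorial 1214/1462 = 83.0%, Harborview 797/1068 = 74.6% → Memorial
Critical: Memorial 105/682 = 15.4%, Harborview 126/1382 = 9.1% → Memorial
Overall: Memorial 1319/2144 = 61.5%, Harborview 923/2450 = 37.7% → Memorial
Memorial wins overall and in every case group — no reversal.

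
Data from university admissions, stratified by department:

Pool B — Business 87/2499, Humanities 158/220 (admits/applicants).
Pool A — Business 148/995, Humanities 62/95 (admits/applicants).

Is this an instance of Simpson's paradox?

Business: Pool B 87/2499 = 3.5%, Pool A 148/995 = 14.9% → Pool A
Humanities: Pool B 158/220 = 71.8%, Pool A 62/95 = 65.3% → Pool B
Overall: Pool B 245/2719 = 9.0%, Pool A 210/1090 = 19.3% → Pool A
Neither sweeps: Pool B wins 1 of 2 groups, Pool A wins 1. Pool A wins overall but not every group — no Simpson reversal.

No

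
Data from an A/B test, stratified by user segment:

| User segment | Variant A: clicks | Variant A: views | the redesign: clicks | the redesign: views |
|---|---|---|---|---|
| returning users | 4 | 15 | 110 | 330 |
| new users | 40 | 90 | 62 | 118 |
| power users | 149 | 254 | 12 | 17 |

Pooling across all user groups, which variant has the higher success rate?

Variant A

Returning users: Variant A 4/15 = 26.7%, the redesign 110/330 = 33.3% → the redesign
New users: Variant A 40/90 = 44.4%, the redesign 62/118 = 52.5% → the redesign
Power users: Variant A 149/254 = 58.7%, the redesign 12/17 = 70.6% → the redesign
Overall: Variant A 193/359 = 53.8%, the redesign 184/465 = 39.6% → Variant A
(The redesign wins every user group but Variant A wins overall — the redesign's views skew toward the low-rate returning users group.)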